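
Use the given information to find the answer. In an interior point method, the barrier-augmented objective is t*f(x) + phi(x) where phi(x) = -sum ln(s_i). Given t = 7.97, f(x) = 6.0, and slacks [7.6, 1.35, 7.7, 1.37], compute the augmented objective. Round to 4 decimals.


Step 1: Compute log-barrier.
ln values: [2.0281, 0.3001, 2.0412, 0.3148]
phi = -(2.0281 + 0.3001 + 2.0412 + 0.3148) = -4.6843
Step 2: Compute augmented objective.
t*f(x) = 7.97*6.0 = 47.82
Total = 47.82 - 4.6843 = 43.1357


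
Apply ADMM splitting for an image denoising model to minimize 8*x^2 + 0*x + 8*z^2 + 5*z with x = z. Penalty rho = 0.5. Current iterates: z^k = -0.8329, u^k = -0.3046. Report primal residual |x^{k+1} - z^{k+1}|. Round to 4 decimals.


ADMM iteration with rho = 0.5, z^k = -0.8329, u^k = -0.3046
Step 1: x-update.
Minimize 8*x^2 + 0*x + (0.5/2)*(x + 0.8329 - 0.3046)^2
FOC: (2*8 + 0.5)*x = 0 + 0.5*(-0.8329 + 0.3046)
x^{k+1} = -0.016
Step 2: z-update.
Minimize 8*z^2 + 5*z + (0.5/2)*(-0.016 - z - 0.3046)^2
FOC: (2*8 + 0.5)*z = -5 + 0.5*(-0.016 - 0.3046)
z^{k+1} = -0.3127
Step 3: u-update.
u^{k+1} = -0.3046 - 0.016 + 0.3127 = -0.0079
Step 4: Primal residual = |-0.016 + 0.3127| = 0.2967


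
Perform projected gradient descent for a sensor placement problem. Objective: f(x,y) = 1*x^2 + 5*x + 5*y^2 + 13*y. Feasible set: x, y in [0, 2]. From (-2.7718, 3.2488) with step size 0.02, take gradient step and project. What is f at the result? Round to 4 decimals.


Step 1: Compute gradient at (-2.7718, 3.2488).
grad_x = 2*1*-2.7718 + 5 = -0.5436
grad_y = 2*5*3.2488 + 13 = 45.488
Step 2: Gradient step.
x_raw = -2.7718 - 0.02*-0.5436 = -2.7609
y_raw = 3.2488 - 0.02*45.488 = 2.339
Step 3: Project onto [0, 2].
x_proj = clip(-2.7609) = 0.0
y_proj = clip(2.339) = 2.0
Step 4: Evaluate f.
f(0.0, 2.0) = 46.0


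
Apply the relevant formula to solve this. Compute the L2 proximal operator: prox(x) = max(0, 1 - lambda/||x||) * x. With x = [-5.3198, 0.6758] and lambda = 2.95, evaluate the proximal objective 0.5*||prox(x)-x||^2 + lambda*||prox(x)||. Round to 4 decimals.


Step 1: Compute ||x||.
||x|| = 5.3626
Step 2: Compute scaling factor.
scale = max(0, 1 - 2.95/5.3626) = 0.4499
Step 3: prox(x) = [-2.3933, 0.304]
||prox(x)|| = 2.4126
Step 4: Proximal objective.
0.5*||prox-x||^2 = 4.3513
lambda*||prox|| = 7.1172
Total = 11.4683


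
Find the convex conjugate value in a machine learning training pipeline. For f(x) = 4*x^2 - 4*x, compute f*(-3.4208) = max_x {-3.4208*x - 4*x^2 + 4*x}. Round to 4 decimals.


f*(y) = sup_x {y*x - a*x^2 - b*x} = sup_x {(y-b)*x - a*x^2}
FOC: (y - b) - 2a*x = 0 => x* = (y - b)/(2a)
x* = (-3.4208 + 4)/(2*4) = 0.0724
f*(-3.4208) = (y-b)^2/(4a) = (-3.4208 + 4)^2/(4*4)
= 0.3355/16 = 0.021


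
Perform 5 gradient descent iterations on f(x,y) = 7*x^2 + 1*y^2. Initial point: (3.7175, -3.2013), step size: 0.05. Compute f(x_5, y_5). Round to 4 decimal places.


Gradient descent on f(x,y) = 7*x^2 + 1*y^2.
Starting point: (3.7175, -3.2013), alpha = 0.05
Step 1: grad_x = 2*7*3.7175 = 52.045, grad_y = 2*1*-3.2013 = -6.4026
  x_1 = 3.7175 - 0.05*52.045 = 1.1153
  y_1 = -3.2013 - 0.05*-6.4026 = -2.8812
Step 2: grad_x = 2*7*1.1153 = 15.6135, grad_y = 2*1*-2.8812 = -5.7623
  x_2 = 1.1153 - 0.05*15.6135 = 0.3346
  y_2 = -2.8812 - 0.05*-5.7623 = -2.5931
Step 3: grad_x = 2*7*0.3346 = 4.6841, grad_y = 2*1*-2.5931 = -5.1861
  x_3 = 0.3346 - 0.05*4.6841 = 0.1004
  y_3 = -2.5931 - 0.05*-5.1861 = -2.3337
Step 4: grad_x = 2*7*0.1004 = 1.4052, grad_y = 2*1*-2.3337 = -4.6675
  x_4 = 0.1004 - 0.05*1.4052 = 0.0301
  y_4 = -2.3337 - 0.05*-4.6675 = -2.1004
Step 5: grad_x = 2*7*0.0301 = 0.4216, grad_y = 2*1*-2.1004 = -4.2007
  x_5 = 0.0301 - 0.05*0.4216 = 0.009
  y_5 = -2.1004 - 0.05*-4.2007 = -1.8903
f(0.009, -1.8903) = 7*0.009^2 + 1*(-1.8903)^2 = 3.5739


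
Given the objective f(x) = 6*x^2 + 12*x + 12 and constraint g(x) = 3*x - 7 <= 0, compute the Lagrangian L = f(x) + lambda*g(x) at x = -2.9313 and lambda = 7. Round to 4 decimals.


Step 1: Evaluate f(x).
f(-2.9313) = 6*(-2.9313)^2 + 12*(-2.9313) + 12 = 28.3795
Step 2: Evaluate g(x).
g(-2.9313) = 3*-2.9313 - 7 = -15.7939
Step 3: Compute Lagrangian.
L = 28.3795 + 7*-15.7939 = -82.1778


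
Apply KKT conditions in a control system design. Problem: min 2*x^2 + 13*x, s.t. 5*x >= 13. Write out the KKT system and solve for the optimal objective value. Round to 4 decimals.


Step 1: Try lambda = 0 (constraint inactive).
x_unc = -13/(2*2) = -3.25
Check: 5*-3.25 = -16.25 < 13 -- violated!
Step 2: Constraint must be active: 5*x = 13
x* = 13/5 = 2.6
lambda = (2*2*2.6 + 13)/5 = 4.68
Step 3: Compute optimal value.
f(x*) = 2*2.6^2 + 13*2.6 = 47.32


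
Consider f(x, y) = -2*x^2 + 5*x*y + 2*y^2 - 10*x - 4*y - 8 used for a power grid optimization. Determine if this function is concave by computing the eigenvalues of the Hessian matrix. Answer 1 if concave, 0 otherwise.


The Hessian of f(x,y) = -2*x^2 + 5*x*y + 2*y^2 - 10*x - 4*y - 8 is:
H = [[-4, 5], [5, 4]]
Trace = -4 + 4 = 0
Determinant = -4*4 - (5)^2 = -41
Discriminant = (0)^2 - 4*-41 = 164.0
Eigenvalues: lambda_1 = -6.4031, lambda_2 = 6.4031
The function is not concave.

0


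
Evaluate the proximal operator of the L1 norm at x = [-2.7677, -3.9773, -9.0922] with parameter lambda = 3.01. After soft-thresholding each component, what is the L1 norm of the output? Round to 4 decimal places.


Soft-thresholding with lambda = 3.01:
prox(-2.7677) = sign(-2.7677)*max(|-2.7677| - 3.01, 0) = 0.0
prox(-3.9773) = sign(-3.9773)*max(|-3.9773| - 3.01, 0) = -0.9673
prox(-9.0922) = sign(-9.0922)*max(|-9.0922| - 3.01, 0) = -6.0822
prox(x) = [0.0, -0.9673, -6.0822]
||prox(x)||_1 = 0.0 + 0.9673 + 6.0822 = 7.0495


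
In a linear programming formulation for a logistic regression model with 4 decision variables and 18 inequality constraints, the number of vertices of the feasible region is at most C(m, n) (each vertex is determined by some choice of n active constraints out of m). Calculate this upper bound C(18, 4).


Each vertex corresponds to some choice of n active constraints out of m, so the number of vertices is at most C(m, n) = m! / (n!(m-n)!).
m = 18, n = 4
Numerator: 18 * 17 * 16 * 15
Denominator: 4! = 24
C(18, 4) = 3060


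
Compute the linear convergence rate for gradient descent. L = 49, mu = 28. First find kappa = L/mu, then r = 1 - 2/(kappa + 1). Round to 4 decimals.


Step 1: Compute the condition number.
kappa = L/mu = 49/28 = 1.75
Step 2: Compute the convergence rate.
r = 1 - 2/(kappa + 1) = 1 - 2*mu/(L + mu) = (L - mu)/(L + mu) = 21/77 = 0.2727


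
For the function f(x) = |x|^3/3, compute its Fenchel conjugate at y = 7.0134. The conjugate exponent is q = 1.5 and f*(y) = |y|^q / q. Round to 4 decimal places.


The conjugate exponent q satisfies 1/p + 1/q = 1.
p = 3, so q = 3/(3 - 1) = 1.5
|y|^q = 7.0134^1.5 = 18.5735
f*(7.0134) = 18.5735 / 1.5 = 12.3823


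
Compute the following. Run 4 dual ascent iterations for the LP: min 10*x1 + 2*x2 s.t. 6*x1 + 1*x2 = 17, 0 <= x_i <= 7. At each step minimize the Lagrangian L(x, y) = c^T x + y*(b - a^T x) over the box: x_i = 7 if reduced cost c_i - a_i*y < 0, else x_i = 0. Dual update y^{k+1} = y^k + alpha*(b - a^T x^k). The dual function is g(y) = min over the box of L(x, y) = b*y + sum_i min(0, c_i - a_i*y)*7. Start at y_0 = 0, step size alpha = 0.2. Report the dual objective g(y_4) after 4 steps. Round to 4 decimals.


Dual ascent for LP: min 10*x1 + 2*x2, 6*x1 + 1*x2 = 17, 0 <= x_i <= 7
Step 1: y^k = 0.0, reduced costs: (10.0, 2.0)
  x^k = (0.0, 0.0), subgradient = b - a^T x = 17.0
  y^{k+1} = 0.0 + 0.2*17.0 = 3.4
Step 2: y^k = 3.4, reduced costs: (-10.4, -1.4)
  x^k = (7.0, 7.0), subgradient = b - a^T x = -32.0
  y^{k+1} = 3.4 + 0.2*-32.0 = -3.0
Step 3: y^k = -3.0, reduced costs: (28.0, 5.0)
  x^k = (0.0, 0.0), subgradient = b - a^T x = 17.0
  y^{k+1} = -3.0 + 0.2*17.0 = 0.4
Step 4: y^k = 0.4, reduced costs: (7.6, 1.6)
  x^k = (0.0, 0.0), subgradient = b - a^T x = 17.0
  y^{k+1} = 0.4 + 0.2*17.0 = 3.8
Dual objective at y_4 = 3.8: reduced costs (-12.8, -1.8), box minimizer x = (7.0, 7.0)
g(y_4) = b*y + (c1 - a1*y)*x1 + (c2 - a2*y)*x2 = 17*3.8 + (-12.8)*7.0 + (-1.8)*7.0 = 64.6 - 89.6 - 12.6 = -37.6


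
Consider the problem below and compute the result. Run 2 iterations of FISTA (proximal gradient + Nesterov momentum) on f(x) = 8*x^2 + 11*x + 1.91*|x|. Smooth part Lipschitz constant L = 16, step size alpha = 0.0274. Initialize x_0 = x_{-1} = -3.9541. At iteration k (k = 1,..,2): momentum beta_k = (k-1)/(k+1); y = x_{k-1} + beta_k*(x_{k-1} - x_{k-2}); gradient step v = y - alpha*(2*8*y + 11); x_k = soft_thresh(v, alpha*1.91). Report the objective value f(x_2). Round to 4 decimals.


FISTA on f(x) = 8*x^2 + 11*x + 1.91*|x|
L = 16, alpha = 0.0274
Iteration 1: beta = 0.0, y = -3.9541 + 0.0*(-3.9541 + 3.9541) = -3.9541
  grad(y) = -52.2656, v = y - alpha*grad = -2.522
  prox(v) = soft_thresh(-2.522, 0.0523) = -2.4697
Iteration 2: beta = 0.3333, y = -2.4697 + 0.3333*(-2.4697 + 3.9541) = -1.9749
  grad(y) = -20.5982, v = y - alpha*grad = -1.4105
  prox(v) = soft_thresh(-1.4105, 0.0523) = -1.3582
f(x_2) = 8*(-1.3582)^2 + 11*(-1.3582) + 1.91*|-1.3582| = 2.4111


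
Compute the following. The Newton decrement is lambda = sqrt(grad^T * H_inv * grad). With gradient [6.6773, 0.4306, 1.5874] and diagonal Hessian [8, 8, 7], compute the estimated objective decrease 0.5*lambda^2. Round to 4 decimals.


Step 1: H is diagonal, so H^(-1) * g = [0.8347, 0.0538, 0.2268].
Step 2: g^T H^(-1) g = sum_i g_i^2 / H_ii
  = (6.6773)^2/8 + (0.4306)^2/8 + (1.5874)^2/7
  = 5.5733 + 0.0232 + 0.36 = 5.9564
Step 3: Objective decrease = 0.5 * g^T H^(-1) g = 2.9782


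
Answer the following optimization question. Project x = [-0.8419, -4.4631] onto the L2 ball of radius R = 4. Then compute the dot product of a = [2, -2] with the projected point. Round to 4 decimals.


Step 1: Compute ||x|| (intermediates to 6 decimals).
||x|| = sqrt((-0.8419)^2 + (-4.4631)^2) = 4.541812
Step 2: Project.
Since ||x|| > R, scale = R/||x|| = 4/4.541812 = 0.880706, proj(x) = scale * x
proj(x) = [-0.741466, -3.930679]
Step 3: Dot product.
a^T * proj(x) = 2*(-0.741466) - 2*(-3.930679) = 6.3784


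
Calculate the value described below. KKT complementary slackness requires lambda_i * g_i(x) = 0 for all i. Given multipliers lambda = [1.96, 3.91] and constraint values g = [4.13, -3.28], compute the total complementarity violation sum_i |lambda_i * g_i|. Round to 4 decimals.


KKT complementary slackness check:
lambda_1 * g_1 = 1.96 * 4.13 = 8.0948
lambda_2 * g_2 = 3.91 * -3.28 = -12.8248
Total violation = 8.0948 + 12.8248 = 20.9196


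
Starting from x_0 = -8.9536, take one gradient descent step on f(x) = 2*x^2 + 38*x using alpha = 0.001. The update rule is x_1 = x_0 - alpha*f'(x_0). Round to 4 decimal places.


We compute the gradient at x_0 and apply the update.
f'(x) = 4*x + 38
f'(-8.9536) = 4*-8.9536 + 38 = 2.1856
x_1 = -8.9536 - 0.001*2.1856 = -8.9558


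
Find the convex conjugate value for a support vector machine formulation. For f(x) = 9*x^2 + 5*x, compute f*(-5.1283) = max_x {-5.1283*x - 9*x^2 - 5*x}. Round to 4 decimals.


f*(y) = sup_x {y*x - a*x^2 - b*x} = sup_x {(y-b)*x - a*x^2}
FOC: (y - b) - 2a*x = 0 => x* = (y - b)/(2a)
x* = (-5.1283 - 5)/(2*9) = -0.5627
f*(-5.1283) = (y-b)^2/(4a) = (-5.1283 - 5)^2/(4*9)
= 102.5825/36 = 2.8495


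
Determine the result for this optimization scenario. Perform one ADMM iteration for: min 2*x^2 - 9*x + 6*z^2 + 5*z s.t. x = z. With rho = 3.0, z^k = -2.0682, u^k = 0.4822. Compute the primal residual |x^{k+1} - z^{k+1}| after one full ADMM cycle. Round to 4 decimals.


ADMM iteration with rho = 3.0, z^k = -2.0682, u^k = 0.4822
Step 1: x-update.
Minimize 2*x^2 - 9*x + (3.0/2)*(x + 2.0682 + 0.4822)^2
FOC: (2*2 + 3.0)*x = 9 + 3.0*(-2.0682 - 0.4822)
x^{k+1} = 0.1927
Step 2: z-update.
Minimize 6*z^2 + 5*z + (3.0/2)*(0.1927 - z + 0.4822)^2
FOC: (2*6 + 3.0)*z = -5 + 3.0*(0.1927 + 0.4822)
z^{k+1} = -0.1984
Step 3: u-update.
u^{k+1} = 0.4822 + 0.1927 + 0.1984 = 0.8732
Step 4: Primal residual = |0.1927 + 0.1984| = 0.391


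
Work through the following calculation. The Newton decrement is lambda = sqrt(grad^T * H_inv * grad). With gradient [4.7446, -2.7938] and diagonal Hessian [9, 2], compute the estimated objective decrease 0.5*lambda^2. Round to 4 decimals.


Step 1: H is diagonal, so H^(-1) * g = [0.5272, -1.3969].
Step 2: g^T H^(-1) g = sum_i g_i^2 / H_ii
  = (4.7446)^2/9 + (-2.7938)^2/2
  = 2.5012 + 3.9027 = 6.4039
Step 3: Objective decrease = 0.5 * g^T H^(-1) g = 3.202


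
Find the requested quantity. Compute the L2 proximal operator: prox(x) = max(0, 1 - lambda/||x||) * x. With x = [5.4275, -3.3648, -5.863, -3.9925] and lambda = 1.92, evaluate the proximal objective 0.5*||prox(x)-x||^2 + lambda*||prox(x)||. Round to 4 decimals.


Step 1: Compute ||x||.
||x|| = 9.5443
Step 2: Compute scaling factor.
scale = max(0, 1 - 1.92/9.5443) = 0.7988
Step 3: prox(x) = [4.3357, -2.6879, -4.6836, -3.1893]
||prox(x)|| = 7.6243
Step 4: Proximal objective.
0.5*||prox-x||^2 = 1.8432
lambda*||prox|| = 14.6387
Total = 16.4819


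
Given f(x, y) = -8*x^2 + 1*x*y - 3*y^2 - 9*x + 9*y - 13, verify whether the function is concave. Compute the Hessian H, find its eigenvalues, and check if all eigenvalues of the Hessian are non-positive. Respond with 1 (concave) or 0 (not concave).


The Hessian of f(x,y) = -8*x^2 + 1*x*y - 3*y^2 - 9*x + 9*y - 13 is:
H = [[-16, 1], [1, -6]]
Trace = -16 - 6 = -22
Determinant = -16*-6 - (1)^2 = 95
Discriminant = (-22)^2 - 4*95 = 104.0
Eigenvalues: lambda_1 = -16.099, lambda_2 = -5.901
The function is concave.

1


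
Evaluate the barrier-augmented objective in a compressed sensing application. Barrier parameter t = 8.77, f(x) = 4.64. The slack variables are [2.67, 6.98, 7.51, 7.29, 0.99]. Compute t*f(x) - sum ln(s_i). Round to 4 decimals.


Step 1: Compute log-barrier.
ln values: [0.9821, 1.943, 2.0162, 1.9865, -0.0101]
phi = -(0.9821 + 1.943 + 2.0162 + 1.9865 - 0.0101) = -6.9178
Step 2: Compute augmented objective.
t*f(x) = 8.77*4.64 = 40.6928
Total = 40.6928 - 6.9178 = 33.775


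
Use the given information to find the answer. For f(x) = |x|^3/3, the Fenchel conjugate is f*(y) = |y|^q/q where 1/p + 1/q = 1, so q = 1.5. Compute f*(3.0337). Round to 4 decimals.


The conjugate exponent q satisfies 1/p + 1/q = 1.
p = 3, so q = 3/(3 - 1) = 1.5
|y|^q = 3.0337^1.5 = 5.284
f*(3.0337) = 5.284 / 1.5 = 3.5226


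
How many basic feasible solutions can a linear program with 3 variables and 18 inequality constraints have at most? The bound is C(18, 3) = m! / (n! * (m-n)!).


Each vertex corresponds to some choice of n active constraints out of m, so the number of vertices is at most C(m, n) = m! / (n!(m-n)!).
m = 18, n = 3
Numerator: 18 * 17 * 16
Denominator: 3! = 6
C(18, 3) = 816


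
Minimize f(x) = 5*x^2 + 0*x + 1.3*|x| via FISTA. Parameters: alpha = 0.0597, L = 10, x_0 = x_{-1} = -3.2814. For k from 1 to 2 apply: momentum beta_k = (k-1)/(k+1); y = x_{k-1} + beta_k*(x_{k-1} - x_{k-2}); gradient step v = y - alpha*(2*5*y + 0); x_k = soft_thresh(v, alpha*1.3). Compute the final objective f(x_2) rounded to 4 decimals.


FISTA on f(x) = 5*x^2 + 0*x + 1.3*|x|
L = 10, alpha = 0.0597
Iteration 1: beta = 0.0, y = -3.2814 + 0.0*(-3.2814 + 3.2814) = -3.2814
  grad(y) = -32.814, v = y - alpha*grad = -1.3224
  prox(v) = soft_thresh(-1.3224, 0.0776) = -1.2448
Iteration 2: beta = 0.3333, y = -1.2448 + 0.3333*(-1.2448 + 3.2814) = -0.5659
  grad(y) = -5.6593, v = y - alpha*grad = -0.2281
  prox(v) = soft_thresh(-0.2281, 0.0776) = -0.1505
f(x_2) = 5*(-0.1505)^2 + 0*(-0.1505) + 1.3*|-0.1505| = 0.3088


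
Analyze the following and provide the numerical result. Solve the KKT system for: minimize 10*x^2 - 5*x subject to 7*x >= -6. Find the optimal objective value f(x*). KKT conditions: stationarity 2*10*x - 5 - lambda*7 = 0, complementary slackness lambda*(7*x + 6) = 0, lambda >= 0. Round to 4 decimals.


Step 1: Try lambda = 0 (constraint inactive).
Stationarity: 2*10*x - 5 = 0
x* = 5/(2*10) = 0.25
Check constraint: 7*0.25 = 1.75 >= -6 -- satisfied.
Step 2: Compute optimal value.
f(x*) = 10*0.25^2 - 5*0.25 = -0.625


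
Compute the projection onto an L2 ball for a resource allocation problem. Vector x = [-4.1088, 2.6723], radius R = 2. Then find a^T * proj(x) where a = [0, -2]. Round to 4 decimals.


Step 1: Compute ||x|| (intermediates to 6 decimals).
||x|| = sqrt((-4.1088)^2 + 2.6723^2) = 4.90137
Step 2: Project.
Since ||x|| > R, scale = R/||x|| = 2/4.90137 = 0.408049, proj(x) = scale * x
proj(x) = [-1.676592, 1.090429]
Step 3: Dot product.
a^T * proj(x) = 0*(-1.676592) - 2*1.090429 = -2.1809


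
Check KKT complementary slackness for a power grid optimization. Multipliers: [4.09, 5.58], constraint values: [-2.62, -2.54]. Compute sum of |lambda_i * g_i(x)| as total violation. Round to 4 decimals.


KKT complementary slackness check:
lambda_1 * g_1 = 4.09 * -2.62 = -10.7158
lambda_2 * g_2 = 5.58 * -2.54 = -14.1732
Total violation = 10.7158 + 14.1732 = 24.889


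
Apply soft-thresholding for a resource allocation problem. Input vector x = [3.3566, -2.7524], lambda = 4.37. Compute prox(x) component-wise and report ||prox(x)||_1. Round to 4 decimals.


Soft-thresholding with lambda = 4.37:
prox(3.3566) = sign(3.3566)*max(|3.3566| - 4.37, 0) = 0.0
prox(-2.7524) = sign(-2.7524)*max(|-2.7524| - 4.37, 0) = 0.0
prox(x) = [0.0, 0.0]
||prox(x)||_1 = 0.0 + 0.0 = 0.0


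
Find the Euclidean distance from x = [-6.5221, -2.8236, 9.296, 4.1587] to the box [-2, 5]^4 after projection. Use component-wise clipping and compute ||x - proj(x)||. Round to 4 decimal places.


Project each component onto [-2, 5].
clip(-6.5221) = -2.0, clip(-2.8236) = -2.0, clip(9.296) = 5.0, clip(4.1587) = 4.1587
Projection = [-2.0, -2.0, 5.0, 4.1587]
Squared diffs: [20.4494, 0.6783, 18.4556, 0.0]
Distance = sqrt(39.5833) = 6.2915


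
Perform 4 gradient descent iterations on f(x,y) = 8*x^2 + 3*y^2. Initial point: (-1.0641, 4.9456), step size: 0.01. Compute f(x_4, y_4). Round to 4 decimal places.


Gradient descent on f(x,y) = 8*x^2 + 3*y^2.
Starting point: (-1.0641, 4.9456), alpha = 0.01
Step 1: grad_x = 2*8*-1.0641 = -17.0256, grad_y = 2*3*4.9456 = 29.6736
  x_1 = -1.0641 - 0.01*-17.0256 = -0.8938
  y_1 = 4.9456 - 0.01*29.6736 = 4.6489
Step 2: grad_x = 2*8*-0.8938 = -14.3015, grad_y = 2*3*4.6489 = 27.8932
  x_2 = -0.8938 - 0.01*-14.3015 = -0.7508
  y_2 = 4.6489 - 0.01*27.8932 = 4.3699
Step 3: grad_x = 2*8*-0.7508 = -12.0133, grad_y = 2*3*4.3699 = 26.2196
  x_3 = -0.7508 - 0.01*-12.0133 = -0.6307
  y_3 = 4.3699 - 0.01*26.2196 = 4.1077
Step 4: grad_x = 2*8*-0.6307 = -10.0911, grad_y = 2*3*4.1077 = 24.6464
  x_4 = -0.6307 - 0.01*-10.0911 = -0.5298
  y_4 = 4.1077 - 0.01*24.6464 = 3.8613
f(-0.5298, 3.8613) = 8*(-0.5298)^2 + 3*3.8613^2 = 46.9736


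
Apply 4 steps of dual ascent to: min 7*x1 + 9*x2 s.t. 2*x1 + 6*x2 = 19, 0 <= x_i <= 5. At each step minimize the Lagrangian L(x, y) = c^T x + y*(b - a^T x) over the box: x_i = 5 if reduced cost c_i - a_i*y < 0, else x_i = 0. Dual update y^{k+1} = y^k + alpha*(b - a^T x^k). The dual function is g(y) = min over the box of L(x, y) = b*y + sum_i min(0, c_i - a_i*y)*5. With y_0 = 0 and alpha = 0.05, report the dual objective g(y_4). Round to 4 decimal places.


Dual ascent for LP: min 7*x1 + 9*x2, 2*x1 + 6*x2 = 19, 0 <= x_i <= 5
Step 1: y^k = 0.0, reduced costs: (7.0, 9.0)
  x^k = (0.0, 0.0), subgradient = b - a^T x = 19.0
  y^{k+1} = 0.0 + 0.05*19.0 = 0.95
Step 2: y^k = 0.95, reduced costs: (5.1, 3.3)
  x^k = (0.0, 0.0), subgradient = b - a^T x = 19.0
  y^{k+1} = 0.95 + 0.05*19.0 = 1.9
Step 3: y^k = 1.9, reduced costs: (3.2, -2.4)
  x^k = (0.0, 5.0), subgradient = b - a^T x = -11.0
  y^{k+1} = 1.9 + 0.05*-11.0 = 1.35
Step 4: y^k = 1.35, reduced costs: (4.3, 0.9)
  x^k = (0.0, 0.0), subgradient = b - a^T x = 19.0
  y^{k+1} = 1.35 + 0.05*19.0 = 2.3
Dual objective at y_4 = 2.3: reduced costs (2.4, -4.8), box minimizer x = (0.0, 5.0)
g(y_4) = b*y + (c1 - a1*y)*x1 + (c2 - a2*y)*x2 = 19*2.3 + 2.4*0.0 + (-4.8)*5.0 = 43.7 + 0.0 - 24.0 = 19.7


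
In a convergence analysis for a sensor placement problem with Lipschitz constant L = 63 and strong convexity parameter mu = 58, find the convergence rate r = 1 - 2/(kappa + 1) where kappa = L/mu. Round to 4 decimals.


Step 1: Compute the condition number.
kappa = L/mu = 63/58 = 1.0862
Step 2: Compute the convergence rate.
r = 1 - 2/(kappa + 1) = 1 - 2*mu/(L + mu) = (L - mu)/(L + mu) = 5/121 = 0.0413


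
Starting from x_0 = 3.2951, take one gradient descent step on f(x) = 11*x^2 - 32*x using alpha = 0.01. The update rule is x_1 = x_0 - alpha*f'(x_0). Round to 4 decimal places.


We compute the gradient at x_0 and apply the update.
f'(x) = 22*x - 32
f'(3.2951) = 22*3.2951 - 32 = 40.4922
x_1 = 3.2951 - 0.01*40.4922 = 2.8902


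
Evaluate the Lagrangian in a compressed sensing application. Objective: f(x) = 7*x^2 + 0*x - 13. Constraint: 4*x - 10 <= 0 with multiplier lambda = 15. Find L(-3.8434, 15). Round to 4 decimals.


Step 1: Evaluate f(x).
f(-3.8434) = 7*(-3.8434)^2 + 0*(-3.8434) - 13 = 90.4021
Step 2: Evaluate g(x).
g(-3.8434) = 4*-3.8434 - 10 = -25.3736
Step 3: Compute Lagrangian.
L = 90.4021 + 15*-25.3736 = -290.2019


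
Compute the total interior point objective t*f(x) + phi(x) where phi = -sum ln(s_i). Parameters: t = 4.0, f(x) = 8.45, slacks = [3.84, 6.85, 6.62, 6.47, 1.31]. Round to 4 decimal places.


Step 1: Compute log-barrier.
ln values: [1.3455, 1.9242, 1.8901, 1.8672, 0.27]
phi = -(1.3455 + 1.9242 + 1.8901 + 1.8672 + 0.27) = -7.297
Step 2: Compute augmented objective.
t*f(x) = 4.0*8.45 = 33.8
Total = 33.8 - 7.297 = 26.503


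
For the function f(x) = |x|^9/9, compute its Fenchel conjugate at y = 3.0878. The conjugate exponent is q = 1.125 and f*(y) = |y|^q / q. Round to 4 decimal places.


The conjugate exponent q satisfies 1/p + 1/q = 1.
p = 9, so q = 9/(9 - 1) = 1.125
|y|^q = 3.0878^1.125 = 3.5551
f*(3.0878) = 3.5551 / 1.125 = 3.1601


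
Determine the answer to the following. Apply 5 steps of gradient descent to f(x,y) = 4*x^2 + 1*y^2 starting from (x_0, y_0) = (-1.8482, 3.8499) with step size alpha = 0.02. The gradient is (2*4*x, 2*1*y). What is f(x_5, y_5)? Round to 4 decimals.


Gradient descent on f(x,y) = 4*x^2 + 1*y^2.
Starting point: (-1.8482, 3.8499), alpha = 0.02
Step 1: grad_x = 2*4*-1.8482 = -14.7856, grad_y = 2*1*3.8499 = 7.6998
  x_1 = -1.8482 - 0.02*-14.7856 = -1.5525
  y_1 = 3.8499 - 0.02*7.6998 = 3.6959
Step 2: grad_x = 2*4*-1.5525 = -12.4199, grad_y = 2*1*3.6959 = 7.3918
  x_2 = -1.5525 - 0.02*-12.4199 = -1.3041
  y_2 = 3.6959 - 0.02*7.3918 = 3.5481
Step 3: grad_x = 2*4*-1.3041 = -10.4327, grad_y = 2*1*3.5481 = 7.0961
  x_3 = -1.3041 - 0.02*-10.4327 = -1.0954
  y_3 = 3.5481 - 0.02*7.0961 = 3.4061
Step 4: grad_x = 2*4*-1.0954 = -8.7635, grad_y = 2*1*3.4061 = 6.8123
  x_4 = -1.0954 - 0.02*-8.7635 = -0.9202
  y_4 = 3.4061 - 0.02*6.8123 = 3.2699
Step 5: grad_x = 2*4*-0.9202 = -7.3613, grad_y = 2*1*3.2699 = 6.5398
  x_5 = -0.9202 - 0.02*-7.3613 = -0.7729
  y_5 = 3.2699 - 0.02*6.5398 = 3.1391
f(-0.7729, 3.1391) = 4*(-0.7729)^2 + 1*3.1391^2 = 12.2437


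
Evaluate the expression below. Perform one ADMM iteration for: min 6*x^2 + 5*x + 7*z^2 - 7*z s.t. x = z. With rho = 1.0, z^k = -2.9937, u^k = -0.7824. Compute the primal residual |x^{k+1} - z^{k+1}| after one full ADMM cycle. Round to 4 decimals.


ADMM iteration with rho = 1.0, z^k = -2.9937, u^k = -0.7824
Step 1: x-update.
Minimize 6*x^2 + 5*x + (1.0/2)*(x + 2.9937 - 0.7824)^2
FOC: (2*6 + 1.0)*x = -5 + 1.0*(-2.9937 + 0.7824)
x^{k+1} = -0.5547
Step 2: z-update.
Minimize 7*z^2 - 7*z + (1.0/2)*(-0.5547 - z - 0.7824)^2
FOC: (2*7 + 1.0)*z = 7 + 1.0*(-0.5547 - 0.7824)
z^{k+1} = 0.3775
Step 3: u-update.
u^{k+1} = -0.7824 - 0.5547 - 0.3775 = -1.7146
Step 4: Primal residual = |-0.5547 - 0.3775| = 0.9322


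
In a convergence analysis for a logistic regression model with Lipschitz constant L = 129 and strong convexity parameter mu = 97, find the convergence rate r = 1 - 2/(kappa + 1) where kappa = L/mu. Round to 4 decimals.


Step 1: Compute the condition number.
kappa = L/mu = 129/97 = 1.3299
Step 2: Compute the convergence rate.
r = 1 - 2/(kappa + 1) = 1 - 2*mu/(L + mu) = (L - mu)/(L + mu) = 32/226 = 0.1416


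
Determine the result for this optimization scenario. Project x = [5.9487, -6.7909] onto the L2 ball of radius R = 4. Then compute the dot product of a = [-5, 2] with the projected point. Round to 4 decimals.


Step 1: Compute ||x|| (intermediates to 6 decimals).
||x|| = sqrt(5.9487^2 + (-6.7909)^2) = 9.027921
Step 2: Project.
Since ||x|| > R, scale = R/||x|| = 4/9.027921 = 0.44307, proj(x) = scale * x
proj(x) = [2.635691, -3.008844]
Step 3: Dot product.
a^T * proj(x) = -5*2.635691 + 2*(-3.008844) = -19.1961


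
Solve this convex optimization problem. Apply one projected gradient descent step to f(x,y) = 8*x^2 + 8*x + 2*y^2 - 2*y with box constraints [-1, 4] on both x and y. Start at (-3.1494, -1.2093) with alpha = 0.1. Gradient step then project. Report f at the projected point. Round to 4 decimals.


Step 1: Compute gradient at (-3.1494, -1.2093).
grad_x = 2*8*-3.1494 + 8 = -42.3904
grad_y = 2*2*-1.2093 - 2 = -6.8372
Step 2: Gradient step.
x_raw = -3.1494 - 0.1*-42.3904 = 1.0896
y_raw = -1.2093 - 0.1*-6.8372 = -0.5256
Step 3: Project onto [-1, 4].
x_proj = clip(1.0896) = 1.0896
y_proj = clip(-0.5256) = -0.5256
Step 4: Evaluate f.
f(1.0896, -0.5256) = 19.8193


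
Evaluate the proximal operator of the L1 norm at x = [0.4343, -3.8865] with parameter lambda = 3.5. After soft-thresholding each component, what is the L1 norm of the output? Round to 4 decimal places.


Soft-thresholding with lambda = 3.5:
prox(0.4343) = sign(0.4343)*max(|0.4343| - 3.5, 0) = 0.0
prox(-3.8865) = sign(-3.8865)*max(|-3.8865| - 3.5, 0) = -0.3865
prox(x) = [0.0, -0.3865]
||prox(x)||_1 = 0.0 + 0.3865 = 0.3865


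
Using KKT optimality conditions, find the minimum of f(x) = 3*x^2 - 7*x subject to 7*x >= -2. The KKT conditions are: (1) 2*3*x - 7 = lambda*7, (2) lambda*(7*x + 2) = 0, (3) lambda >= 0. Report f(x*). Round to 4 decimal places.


Step 1: Try lambda = 0 (constraint inactive).
Stationarity: 2*3*x - 7 = 0
x* = 7/(2*3) = 7/6 = 1.1667 (rounded; the exact value 7/6 is used below)
Check constraint: 7*1.1667 = 8.1669 >= -2 -- satisfied.
Step 2: Compute optimal value.
f(x*) = 3*(7/6)^2 - 7*(7/6) = -4.0833


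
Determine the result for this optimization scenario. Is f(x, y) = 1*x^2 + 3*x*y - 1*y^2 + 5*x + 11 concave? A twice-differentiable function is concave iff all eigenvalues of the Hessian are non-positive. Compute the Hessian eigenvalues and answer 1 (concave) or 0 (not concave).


The Hessian of f(x,y) = 1*x^2 + 3*x*y - 1*y^2 + 5*x + 11 is:
H = [[2, 3], [3, -2]]
Trace = 2 - 2 = 0
Determinant = 2*-2 - (3)^2 = -13
Discriminant = (0)^2 - 4*-13 = 52.0
Eigenvalues: lambda_1 = -3.6056, lambda_2 = 3.6056
The function is not concave.

0


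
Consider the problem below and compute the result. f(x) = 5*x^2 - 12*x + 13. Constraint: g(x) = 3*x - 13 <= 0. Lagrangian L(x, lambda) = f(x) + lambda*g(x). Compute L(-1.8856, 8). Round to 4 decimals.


Step 1: Evaluate f(x).
f(-1.8856) = 5*(-1.8856)^2 - 12*(-1.8856) + 13 = 53.4046
Step 2: Evaluate g(x).
g(-1.8856) = 3*-1.8856 - 13 = -18.6568
Step 3: Compute Lagrangian.
L = 53.4046 + 8*-18.6568 = -95.8498


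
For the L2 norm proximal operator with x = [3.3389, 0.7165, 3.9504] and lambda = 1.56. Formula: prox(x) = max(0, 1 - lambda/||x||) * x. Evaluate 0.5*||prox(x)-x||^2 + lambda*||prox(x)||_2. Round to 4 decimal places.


Step 1: Compute ||x||.
||x|| = 5.2218
Step 2: Compute scaling factor.
scale = max(0, 1 - 1.56/5.2218) = 0.7013
Step 3: prox(x) = [2.3414, 0.5024, 2.7702]
||prox(x)|| = 3.6618
Step 4: Proximal objective.
0.5*||prox-x||^2 = 1.2168
lambda*||prox|| = 5.7124
Total = 6.9292


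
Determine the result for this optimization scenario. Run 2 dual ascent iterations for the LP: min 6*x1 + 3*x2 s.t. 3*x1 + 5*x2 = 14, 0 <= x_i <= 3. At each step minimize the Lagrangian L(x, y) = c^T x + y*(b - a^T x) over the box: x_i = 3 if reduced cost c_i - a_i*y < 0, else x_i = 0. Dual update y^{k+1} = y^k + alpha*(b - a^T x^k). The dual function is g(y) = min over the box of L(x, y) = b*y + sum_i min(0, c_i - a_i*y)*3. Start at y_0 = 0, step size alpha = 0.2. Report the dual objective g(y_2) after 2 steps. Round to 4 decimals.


Dual ascent for LP: min 6*x1 + 3*x2, 3*x1 + 5*x2 = 14, 0 <= x_i <= 3
Step 1: y^k = 0.0, reduced costs: (6.0, 3.0)
  x^k = (0.0, 0.0), subgradient = b - a^T x = 14.0
  y^{k+1} = 0.0 + 0.2*14.0 = 2.8
Step 2: y^k = 2.8, reduced costs: (-2.4, -11.0)
  x^k = (3.0, 3.0), subgradient = b - a^T x = -10.0
  y^{k+1} = 2.8 + 0.2*-10.0 = 0.8
Dual objective at y_2 = 0.8: reduced costs (3.6, -1.0), box minimizer x = (0.0, 3.0)
g(y_2) = b*y + (c1 - a1*y)*x1 + (c2 - a2*y)*x2 = 14*0.8 + 3.6*0.0 + (-1.0)*3.0 = 11.2 + 0.0 - 3.0 = 8.2


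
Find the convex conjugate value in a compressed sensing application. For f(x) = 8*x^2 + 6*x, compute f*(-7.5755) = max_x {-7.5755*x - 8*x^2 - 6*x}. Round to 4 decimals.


f*(y) = sup_x {y*x - a*x^2 - b*x} = sup_x {(y-b)*x - a*x^2}
FOC: (y - b) - 2a*x = 0 => x* = (y - b)/(2a)
x* = (-7.5755 - 6)/(2*8) = -0.8485
f*(-7.5755) = (y-b)^2/(4a) = (-7.5755 - 6)^2/(4*8)
= 184.2942/32 = 5.7592


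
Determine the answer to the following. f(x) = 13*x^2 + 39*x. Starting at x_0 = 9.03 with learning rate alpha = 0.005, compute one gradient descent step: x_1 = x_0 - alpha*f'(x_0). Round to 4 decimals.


We compute the gradient at x_0 and apply the update.
f'(x) = 26*x + 39
f'(9.03) = 26*9.03 + 39 = 273.78
x_1 = 9.03 - 0.005*273.78 = 7.6611


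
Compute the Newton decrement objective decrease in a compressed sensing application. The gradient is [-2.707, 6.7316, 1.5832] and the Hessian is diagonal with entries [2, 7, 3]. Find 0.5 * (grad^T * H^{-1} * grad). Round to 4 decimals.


Step 1: H is diagonal, so H^(-1) * g = [-1.3535, 0.9617, 0.5277].
Step 2: g^T H^(-1) g = sum_i g_i^2 / H_ii
  = (-2.707)^2/2 + (6.7316)^2/7 + (1.5832)^2/3
  = 3.6639 + 6.4735 + 0.8355 = 10.9729
Step 3: Objective decrease = 0.5 * g^T H^(-1) g = 5.4865


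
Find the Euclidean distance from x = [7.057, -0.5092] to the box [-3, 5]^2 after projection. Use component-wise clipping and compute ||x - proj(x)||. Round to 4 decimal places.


Project each component onto [-3, 5].
clip(7.057) = 5.0, clip(-0.5092) = -0.5092
Projection = [5.0, -0.5092]
Squared diffs: [4.2312, 0.0]
Distance = sqrt(4.2312) = 2.057


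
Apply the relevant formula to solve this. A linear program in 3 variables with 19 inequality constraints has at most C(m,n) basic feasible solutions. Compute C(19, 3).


Each vertex corresponds to some choice of n active constraints out of m, so the number of vertices is at most C(m, n) = m! / (n!(m-n)!).
m = 19, n = 3
Numerator: 19 * 18 * 17
Denominator: 3! = 6
C(19, 3) = 969


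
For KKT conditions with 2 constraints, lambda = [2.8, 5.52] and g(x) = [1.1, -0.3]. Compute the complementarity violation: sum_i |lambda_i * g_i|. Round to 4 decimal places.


KKT complementary slackness check:
lambda_1 * g_1 = 2.8 * 1.1 = 3.08
lambda_2 * g_2 = 5.52 * -0.3 = -1.656
Total violation = 3.08 + 1.656 = 4.736


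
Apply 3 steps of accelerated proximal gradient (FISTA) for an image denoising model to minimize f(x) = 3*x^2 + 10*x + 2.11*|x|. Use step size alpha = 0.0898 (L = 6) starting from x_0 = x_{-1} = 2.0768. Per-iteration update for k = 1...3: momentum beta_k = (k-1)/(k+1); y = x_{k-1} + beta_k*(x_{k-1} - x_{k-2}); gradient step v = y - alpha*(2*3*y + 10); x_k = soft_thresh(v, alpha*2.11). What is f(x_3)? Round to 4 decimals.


FISTA on f(x) = 3*x^2 + 10*x + 2.11*|x|
L = 6, alpha = 0.0898
Iteration 1: beta = 0.0, y = 2.0768 + 0.0*(2.0768 - 2.0768) = 2.0768
  grad(y) = 22.4608, v = y - alpha*grad = 0.0598
  prox(v) = soft_thresh(0.0598, 0.1895) = 0.0
Iteration 2: beta = 0.3333, y = 0.0 + 0.3333*(0.0 - 2.0768) = -0.6923
  grad(y) = 5.8464, v = y - alpha*grad = -1.2173
  prox(v) = soft_thresh(-1.2173, 0.1895) = -1.0278
Iteration 3: beta = 0.5, y = -1.0278 + 0.5*(-1.0278 - 0.0) = -1.5417
  grad(y) = 0.7498, v = y - alpha*grad = -1.609
  prox(v) = soft_thresh(-1.609, 0.1895) = -1.4196
f(x_3) = 3*(-1.4196)^2 + 10*(-1.4196) + 2.11*|-1.4196| = -5.1549


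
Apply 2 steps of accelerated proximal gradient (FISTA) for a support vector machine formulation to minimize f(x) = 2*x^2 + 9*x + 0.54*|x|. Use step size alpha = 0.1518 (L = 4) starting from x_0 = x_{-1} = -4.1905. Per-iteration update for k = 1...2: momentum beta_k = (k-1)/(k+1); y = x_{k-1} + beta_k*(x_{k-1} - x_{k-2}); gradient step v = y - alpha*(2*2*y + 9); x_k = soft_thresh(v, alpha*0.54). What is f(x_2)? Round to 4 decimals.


FISTA on f(x) = 2*x^2 + 9*x + 0.54*|x|
L = 4, alpha = 0.1518
Iteration 1: beta = 0.0, y = -4.1905 + 0.0*(-4.1905 + 4.1905) = -4.1905
  grad(y) = -7.762, v = y - alpha*grad = -3.0122
  prox(v) = soft_thresh(-3.0122, 0.082) = -2.9303
Iteration 2: beta = 0.3333, y = -2.9303 + 0.3333*(-2.9303 + 4.1905) = -2.5102
  grad(y) = -1.0407, v = y - alpha*grad = -2.3522
  prox(v) = soft_thresh(-2.3522, 0.082) = -2.2702
f(x_2) = 2*(-2.2702)^2 + 9*(-2.2702) + 0.54*|-2.2702| = -8.8983


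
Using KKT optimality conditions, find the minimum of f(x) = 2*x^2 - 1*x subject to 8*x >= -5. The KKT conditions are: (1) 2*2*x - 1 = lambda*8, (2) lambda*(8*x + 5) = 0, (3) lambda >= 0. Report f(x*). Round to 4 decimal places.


Step 1: Try lambda = 0 (constraint inactive).
Stationarity: 2*2*x - 1 = 0
x* = 1/(2*2) = 0.25
Check constraint: 8*0.25 = 2.0 >= -5 -- satisfied.
Step 2: Compute optimal value.
f(x*) = 2*0.25^2 - 1*0.25 = -0.125


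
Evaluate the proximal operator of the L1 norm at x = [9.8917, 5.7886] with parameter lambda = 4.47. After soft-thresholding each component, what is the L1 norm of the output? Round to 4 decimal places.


Soft-thresholding with lambda = 4.47:
prox(9.8917) = sign(9.8917)*max(|9.8917| - 4.47, 0) = 5.4217
prox(5.7886) = sign(5.7886)*max(|5.7886| - 4.47, 0) = 1.3186
prox(x) = [5.4217, 1.3186]
||prox(x)||_1 = 5.4217 + 1.3186 = 6.7403


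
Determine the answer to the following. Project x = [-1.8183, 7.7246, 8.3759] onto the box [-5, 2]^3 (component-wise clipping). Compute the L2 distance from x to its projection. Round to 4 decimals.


Project each component onto [-5, 2].
clip(-1.8183) = -1.8183, clip(7.7246) = 2.0, clip(8.3759) = 2.0
Projection = [-1.8183, 2.0, 2.0]
Squared diffs: [0.0, 32.771, 40.6521]
Distance = sqrt(73.4231) = 8.5687


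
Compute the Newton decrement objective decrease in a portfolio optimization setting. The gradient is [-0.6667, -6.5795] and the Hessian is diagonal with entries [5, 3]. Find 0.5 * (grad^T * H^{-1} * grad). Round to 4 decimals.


Step 1: H is diagonal, so H^(-1) * g = [-0.1333, -2.1932].
Step 2: g^T H^(-1) g = sum_i g_i^2 / H_ii
  = (-0.6667)^2/5 + (-6.5795)^2/3
  = 0.0889 + 14.4299 = 14.5188
Step 3: Objective decrease = 0.5 * g^T H^(-1) g = 7.2594


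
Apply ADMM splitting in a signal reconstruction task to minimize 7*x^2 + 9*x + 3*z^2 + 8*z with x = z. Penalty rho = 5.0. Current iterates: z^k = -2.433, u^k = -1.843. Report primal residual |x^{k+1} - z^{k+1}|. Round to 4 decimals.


ADMM iteration with rho = 5.0, z^k = -2.433, u^k = -1.843
Step 1: x-update.
Minimize 7*x^2 + 9*x + (5.0/2)*(x + 2.433 - 1.843)^2
FOC: (2*7 + 5.0)*x = -9 + 5.0*(-2.433 + 1.843)
x^{k+1} = -0.6289
Step 2: z-update.
Minimize 3*z^2 + 8*z + (5.0/2)*(-0.6289 - z - 1.843)^2
FOC: (2*3 + 5.0)*z = -8 + 5.0*(-0.6289 - 1.843)
z^{k+1} = -1.8509
Step 3: u-update.
u^{k+1} = -1.843 - 0.6289 + 1.8509 = -0.6211
Step 4: Primal residual = |-0.6289 + 1.8509| = 1.2219


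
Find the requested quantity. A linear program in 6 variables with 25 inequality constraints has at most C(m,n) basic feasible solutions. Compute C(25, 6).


Each vertex corresponds to some choice of n active constraints out of m, so the number of vertices is at most C(m, n) = m! / (n!(m-n)!).
m = 25, n = 6
Numerator: 25 * 24 * 23 * 22 * 21 * 20
Denominator: 6! = 720
C(25, 6) = 177100


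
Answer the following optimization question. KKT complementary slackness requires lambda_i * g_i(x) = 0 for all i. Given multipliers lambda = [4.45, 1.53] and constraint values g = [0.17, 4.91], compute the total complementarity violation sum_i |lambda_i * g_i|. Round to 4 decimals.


KKT complementary slackness check:
lambda_1 * g_1 = 4.45 * 0.17 = 0.7565
lambda_2 * g_2 = 1.53 * 4.91 = 7.5123
Total violation = 0.7565 + 7.5123 = 8.2688


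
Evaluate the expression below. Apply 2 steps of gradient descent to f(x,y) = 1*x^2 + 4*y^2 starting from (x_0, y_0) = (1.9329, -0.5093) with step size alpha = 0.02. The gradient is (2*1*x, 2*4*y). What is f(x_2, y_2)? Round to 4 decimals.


Gradient descent on f(x,y) = 1*x^2 + 4*y^2.
Starting point: (1.9329, -0.5093), alpha = 0.02
Step 1: grad_x = 2*1*1.9329 = 3.8658, grad_y = 2*4*-0.5093 = -4.0744
  x_1 = 1.9329 - 0.02*3.8658 = 1.8556
  y_1 = -0.5093 - 0.02*-4.0744 = -0.4278
Step 2: grad_x = 2*1*1.8556 = 3.7112, grad_y = 2*4*-0.4278 = -3.4225
  x_2 = 1.8556 - 0.02*3.7112 = 1.7814
  y_2 = -0.4278 - 0.02*-3.4225 = -0.3594
f(1.7814, -0.3594) = 1*1.7814^2 + 4*(-0.3594)^2 = 3.6898


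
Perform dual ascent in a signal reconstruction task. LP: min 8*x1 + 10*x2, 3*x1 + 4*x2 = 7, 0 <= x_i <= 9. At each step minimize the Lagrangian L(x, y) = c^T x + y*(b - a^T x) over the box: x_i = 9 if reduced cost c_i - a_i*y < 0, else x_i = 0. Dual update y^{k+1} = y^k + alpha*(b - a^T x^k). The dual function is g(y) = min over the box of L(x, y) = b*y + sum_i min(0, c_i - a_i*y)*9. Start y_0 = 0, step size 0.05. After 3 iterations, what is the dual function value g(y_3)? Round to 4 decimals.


Dual ascent for LP: min 8*x1 + 10*x2, 3*x1 + 4*x2 = 7, 0 <= x_i <= 9
Step 1: y^k = 0.0, reduced costs: (8.0, 10.0)
  x^k = (0.0, 0.0), subgradient = b - a^T x = 7.0
  y^{k+1} = 0.0 + 0.05*7.0 = 0.35
Step 2: y^k = 0.35, reduced costs: (6.95, 8.6)
  x^k = (0.0, 0.0), subgradient = b - a^T x = 7.0
  y^{k+1} = 0.35 + 0.05*7.0 = 0.7
Step 3: y^k = 0.7, reduced costs: (5.9, 7.2)
  x^k = (0.0, 0.0), subgradient = b - a^T x = 7.0
  y^{k+1} = 0.7 + 0.05*7.0 = 1.05
Dual objective at y_3 = 1.05: reduced costs (4.85, 5.8), box minimizer x = (0.0, 0.0)
g(y_3) = b*y + (c1 - a1*y)*x1 + (c2 - a2*y)*x2 = 7*1.05 + 4.85*0.0 + 5.8*0.0 = 7.35 + 0.0 + 0.0 = 7.35


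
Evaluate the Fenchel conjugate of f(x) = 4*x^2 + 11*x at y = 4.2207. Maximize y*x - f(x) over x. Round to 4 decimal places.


f*(y) = sup_x {y*x - a*x^2 - b*x} = sup_x {(y-b)*x - a*x^2}
FOC: (y - b) - 2a*x = 0 => x* = (y - b)/(2a)
x* = (4.2207 - 11)/(2*4) = -0.8474
f*(4.2207) = (y-b)^2/(4a) = (4.2207 - 11)^2/(4*4)
= 45.9589/16 = 2.8724


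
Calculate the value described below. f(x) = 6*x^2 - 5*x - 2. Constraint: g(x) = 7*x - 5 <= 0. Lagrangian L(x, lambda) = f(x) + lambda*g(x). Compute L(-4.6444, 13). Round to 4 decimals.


Step 1: Evaluate f(x).
f(-4.6444) = 6*(-4.6444)^2 - 5*(-4.6444) - 2 = 150.6447
Step 2: Evaluate g(x).
g(-4.6444) = 7*-4.6444 - 5 = -37.5108
Step 3: Compute Lagrangian.
L = 150.6447 + 13*-37.5108 = -336.9957


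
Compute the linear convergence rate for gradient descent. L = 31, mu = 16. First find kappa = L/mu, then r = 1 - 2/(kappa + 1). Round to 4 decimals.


Step 1: Compute the condition number.
kappa = L/mu = 31/16 = 1.9375
Step 2: Compute the convergence rate.
r = 1 - 2/(kappa + 1) = 1 - 2*mu/(L + mu) = (L - mu)/(L + mu) = 15/47 = 0.3191


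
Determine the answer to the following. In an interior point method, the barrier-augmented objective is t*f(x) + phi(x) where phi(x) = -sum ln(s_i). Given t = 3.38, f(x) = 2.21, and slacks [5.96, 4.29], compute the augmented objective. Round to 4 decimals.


Step 1: Compute log-barrier.
ln values: [1.7851, 1.4563]
phi = -(1.7851 + 1.4563) = -3.2414
Step 2: Compute augmented objective.
t*f(x) = 3.38*2.21 = 7.4698
Total = 7.4698 - 3.2414 = 4.2284


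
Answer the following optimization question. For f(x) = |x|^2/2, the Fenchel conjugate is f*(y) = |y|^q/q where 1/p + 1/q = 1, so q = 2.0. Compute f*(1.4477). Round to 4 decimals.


The conjugate exponent q satisfies 1/p + 1/q = 1.
p = 2, so q = 2/(2 - 1) = 2.0
|y|^q = 1.4477^2.0 = 2.0958
f*(1.4477) = 2.0958 / 2.0 = 1.0479
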